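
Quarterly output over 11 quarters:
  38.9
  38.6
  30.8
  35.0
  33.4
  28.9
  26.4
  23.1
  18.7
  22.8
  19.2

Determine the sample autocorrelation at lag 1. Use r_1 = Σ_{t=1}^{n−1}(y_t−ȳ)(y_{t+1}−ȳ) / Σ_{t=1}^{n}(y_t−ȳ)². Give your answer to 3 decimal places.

0.659

Mean ȳ = (38.9 + 38.6 + 30.8 + 35.0 + 33.4 + 28.9 + 26.4 + 23.1 + 18.7 + 22.8 + 19.2)/11 = 28.7091
Numerator Σ_{t=1}^{10}(y_t−ȳ)(y_{t+1}−ȳ) = 349.0254
Denominator Σ(y_t−ȳ)² = 529.9891
r_1 = 349.0254 / 529.9891 = 0.659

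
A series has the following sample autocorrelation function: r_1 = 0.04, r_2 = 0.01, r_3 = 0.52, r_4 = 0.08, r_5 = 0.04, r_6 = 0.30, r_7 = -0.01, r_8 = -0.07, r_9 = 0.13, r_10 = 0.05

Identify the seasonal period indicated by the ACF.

The largest autocorrelation is r_3 = 0.52, with a weaker echo at lag 6 (0.30); the remaining lags stay at or below 0.13.
The dominant spike at lag 3 indicates a seasonal period of 3.

3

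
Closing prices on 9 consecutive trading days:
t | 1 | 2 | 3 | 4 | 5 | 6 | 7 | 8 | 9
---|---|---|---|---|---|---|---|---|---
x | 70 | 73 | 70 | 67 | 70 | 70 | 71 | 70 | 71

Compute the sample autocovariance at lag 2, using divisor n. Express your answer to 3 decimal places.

Mean x̄ = (70 + 73 + 70 + 67 + 70 + 70 + 71 + 70 + 71)/9 = 70.2222
Σ_{t=1}^{7}(x_t−x̄)(x_{t+2}−x̄) = -7.6543
γ_2 = -7.6543 / 9 = -0.850

-0.850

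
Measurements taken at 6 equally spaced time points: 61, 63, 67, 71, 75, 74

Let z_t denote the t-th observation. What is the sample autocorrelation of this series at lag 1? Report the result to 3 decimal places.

Mean z̄ = (61 + 63 + 67 + 71 + 75 + 74)/6 = 68.5000
Numerator Σ_{t=1}^{5}(z_t−z̄)(z_{t+1}−z̄) = 97.7500
Denominator Σ(z_t−z̄)² = 167.5000
r_1 = 97.7500 / 167.5000 = 0.584

0.584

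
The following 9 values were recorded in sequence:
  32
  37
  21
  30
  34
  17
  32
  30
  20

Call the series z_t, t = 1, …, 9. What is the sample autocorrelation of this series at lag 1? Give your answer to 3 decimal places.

-0.378

Mean z̄ = (32 + 37 + 21 + 30 + 34 + 17 + 32 + 30 + 20)/9 = 28.1111
Numerator Σ_{t=1}^{8}(z_t−z̄)(z_{t+1}−z̄) = -147.5679
Denominator Σ(z_t−z̄)² = 390.8889
r_1 = -147.5679 / 390.8889 = -0.378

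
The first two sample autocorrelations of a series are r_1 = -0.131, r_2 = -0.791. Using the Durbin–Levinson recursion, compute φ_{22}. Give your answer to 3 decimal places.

φ_{22} = (r_2 − r_1²) / (1 − r_1²)
r_1² = (-0.131)² = 0.017161
Numerator = -0.791 − 0.0172 = -0.8082; denominator = 1 − 0.0172 = 0.9828
φ_{22} = -0.8082 / 0.9828 = -0.822

-0.822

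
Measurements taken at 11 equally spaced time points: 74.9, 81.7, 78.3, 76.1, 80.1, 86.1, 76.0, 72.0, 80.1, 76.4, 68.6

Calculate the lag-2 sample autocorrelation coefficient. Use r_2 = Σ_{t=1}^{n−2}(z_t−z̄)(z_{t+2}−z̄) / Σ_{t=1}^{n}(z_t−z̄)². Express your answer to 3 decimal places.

-0.392

Mean z̄ = (74.9 + 81.7 + 78.3 + 76.1 + 80.1 + 86.1 + 76.0 + 72.0 + 80.1 + 76.4 + 68.6)/11 = 77.3000
Numerator Σ_{t=1}^{9}(z_t−z̄)(z_{t+2}−z̄) = -88.9500
Denominator Σ(z_t−z̄)² = 226.9600
r_2 = -88.9500 / 226.9600 = -0.392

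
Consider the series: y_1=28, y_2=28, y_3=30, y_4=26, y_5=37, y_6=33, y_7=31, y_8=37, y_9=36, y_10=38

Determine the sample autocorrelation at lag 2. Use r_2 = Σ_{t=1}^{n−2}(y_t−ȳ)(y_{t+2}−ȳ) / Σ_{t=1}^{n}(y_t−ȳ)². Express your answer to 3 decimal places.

0.234

Mean ȳ = (28 + 28 + 30 + 26 + 37 + 33 + 31 + 37 + 36 + 38)/10 = 32.4000
Numerator Σ_{t=1}^{8}(y_t−ȳ)(y_{t+2}−ȳ) = 40.8800
Denominator Σ(y_t−ȳ)² = 174.4000
r_2 = 40.8800 / 174.4000 = 0.234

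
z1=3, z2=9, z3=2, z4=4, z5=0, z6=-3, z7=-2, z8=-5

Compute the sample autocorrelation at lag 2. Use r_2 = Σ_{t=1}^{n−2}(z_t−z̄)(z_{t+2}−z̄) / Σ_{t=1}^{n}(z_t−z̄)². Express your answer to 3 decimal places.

Mean z̄ = (3 + 9 + 2 + 4 + 0 − 3 − 2 − 5)/8 = 1.0000
Σ(z_t−z̄)(z_{t+2}−z̄) = (2.0000) + (24.0000) + (-1.0000) + (-12.0000) + (3.0000) + (24.0000) = 40.0000
Denominator Σ(z_t−z̄)² = 140.0000
r_2 = 40.0000 / 140.0000 = 0.286

0.286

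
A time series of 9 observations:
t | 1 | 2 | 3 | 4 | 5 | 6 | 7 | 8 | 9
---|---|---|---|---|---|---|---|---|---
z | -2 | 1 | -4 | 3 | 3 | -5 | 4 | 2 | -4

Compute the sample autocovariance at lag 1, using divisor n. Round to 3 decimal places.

Mean z̄ = (-2 + 1 − 4 + 3 + 3 − 5 + 4 + 2 − 4)/9 = -0.2222
Σ_{t=1}^{8}(z_t−z̄)(z_{t+1}−z̄) = -43.1605
γ_1 = -43.1605 / 9 = -4.796

-4.796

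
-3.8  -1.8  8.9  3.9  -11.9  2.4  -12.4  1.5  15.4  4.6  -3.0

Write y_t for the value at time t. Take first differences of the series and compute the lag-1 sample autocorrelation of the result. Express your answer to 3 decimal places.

First differences Δy: 2.0, 10.7, -5.0, -15.8, 14.3, -14.8, 13.9, 13.9, -10.8, -7.6
Mean of differences = 0.0800
Numerator Σ(Δy_t−Δȳ)(Δy_{t+1}−Δȳ) = -471.7484
Denominator Σ(Δy_t−Δȳ)² = 1377.4160
r_1(Δy) = -471.7484 / 1377.4160 = -0.342

-0.342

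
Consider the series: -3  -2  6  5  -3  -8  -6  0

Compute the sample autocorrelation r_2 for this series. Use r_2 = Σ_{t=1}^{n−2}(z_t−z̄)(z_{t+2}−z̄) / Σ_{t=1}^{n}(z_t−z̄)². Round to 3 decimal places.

-0.428

Mean z̄ = (-3 − 2 + 6 + 5 − 3 − 8 − 6 + 0)/8 = -1.3750
Deviations from mean: -1.6250, -0.6250, 7.3750, 6.3750, -1.6250, -6.6250, -4.6250, 1.3750
Numerator Σ_{t=1}^{6}(z_t−z̄)(z_{t+2}−z̄) = -71.7813
Denominator Σ(z_t−z̄)² = 167.8750
r_2 = -71.7813 / 167.8750 = -0.428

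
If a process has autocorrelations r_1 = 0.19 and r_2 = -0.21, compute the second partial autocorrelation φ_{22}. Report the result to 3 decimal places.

-0.255

φ_{22} = (r_2 − r_1²) / (1 − r_1²)
r_1² = (0.19)² = 0.0361
Numerator = -0.21 − 0.0361 = -0.2461; denominator = 1 − 0.0361 = 0.9639
φ_{22} = -0.2461 / 0.9639 = -0.255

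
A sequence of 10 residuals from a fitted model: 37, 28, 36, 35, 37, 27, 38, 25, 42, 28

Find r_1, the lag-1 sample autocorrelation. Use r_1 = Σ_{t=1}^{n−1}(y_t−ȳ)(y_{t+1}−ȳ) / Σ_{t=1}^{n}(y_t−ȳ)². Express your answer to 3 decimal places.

-0.777

Mean ȳ = (37 + 28 + 36 + 35 + 37 + 27 + 38 + 25 + 42 + 28)/10 = 33.3000
Numerator Σ_{t=1}^{9}(y_t−ȳ)(y_{t+1}−ȳ) = -233.2900
Denominator Σ(y_t−ȳ)² = 300.1000
r_1 = -233.2900 / 300.1000 = -0.777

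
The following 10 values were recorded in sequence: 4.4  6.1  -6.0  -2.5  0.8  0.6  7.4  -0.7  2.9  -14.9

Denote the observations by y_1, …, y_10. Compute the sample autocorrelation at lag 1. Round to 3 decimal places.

Mean ȳ = (4.4 + 6.1 − 6.0 − 2.5 + 0.8 + 0.6 + 7.4 − 0.7 + 2.9 − 14.9)/10 = -0.1900
Numerator Σ_{t=1}^{9}(y_t−ȳ)(y_{t+1}−ȳ) = -40.6621
Denominator Σ(y_t−ȳ)² = 385.1290
r_1 = -40.6621 / 385.1290 = -0.106

-0.106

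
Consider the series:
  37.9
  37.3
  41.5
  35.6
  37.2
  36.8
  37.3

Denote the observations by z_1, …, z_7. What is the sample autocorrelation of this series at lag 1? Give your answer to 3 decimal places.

Mean z̄ = (37.9 + 37.3 + 41.5 + 35.6 + 37.2 + 36.8 + 37.3)/7 = 37.6571
Deviations from mean: 0.2429, -0.3571, 3.8429, -2.0571, -0.4571, -0.8571, -0.3571
Σ(z_t−z̄)(z_{t+1}−z̄) = (-0.0867) + (-1.3724) + (-7.9053) + (0.9404) + (0.3918) + (0.3061) = -7.7261
Denominator Σ(z_t−z̄)² = 20.2571
r_1 = -7.7261 / 20.2571 = -0.381

-0.381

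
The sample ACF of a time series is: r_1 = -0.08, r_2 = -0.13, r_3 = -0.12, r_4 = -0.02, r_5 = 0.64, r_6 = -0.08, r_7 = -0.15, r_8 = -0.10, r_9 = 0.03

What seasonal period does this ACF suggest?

5

The largest autocorrelation is r_5 = 0.64; the remaining lags stay at or below 0.03.
The dominant spike at lag 5 indicates a seasonal period of 5.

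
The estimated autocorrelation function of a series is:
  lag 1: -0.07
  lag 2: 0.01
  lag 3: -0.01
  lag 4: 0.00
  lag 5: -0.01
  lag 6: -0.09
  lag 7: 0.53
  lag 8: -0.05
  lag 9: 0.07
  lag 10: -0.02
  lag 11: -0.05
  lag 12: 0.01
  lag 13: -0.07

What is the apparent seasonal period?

7

The largest autocorrelation is r_7 = 0.53; the remaining lags stay at or below 0.07.
The dominant spike at lag 7 indicates a seasonal period of 7.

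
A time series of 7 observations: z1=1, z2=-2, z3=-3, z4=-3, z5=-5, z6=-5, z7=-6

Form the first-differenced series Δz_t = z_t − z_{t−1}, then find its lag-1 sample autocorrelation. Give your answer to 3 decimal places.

-0.272

First differences Δz: -3, -1, 0, -2, 0, -1
Mean of differences = -1.1667
Numerator Σ(Δz_t−Δz̄)(Δz_{t+1}−Δz̄) = -1.8611
Denominator Σ(Δz_t−Δz̄)² = 6.8333
r_1(Δz) = -1.8611 / 6.8333 = -0.272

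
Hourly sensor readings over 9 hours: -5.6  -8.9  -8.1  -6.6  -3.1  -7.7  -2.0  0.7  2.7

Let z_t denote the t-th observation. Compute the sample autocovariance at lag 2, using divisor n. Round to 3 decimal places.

2.301

Mean z̄ = (-5.6 − 8.9 − 8.1 − 6.6 − 3.1 − 7.7 − 2.0 + 0.7 + 2.7)/9 = -4.2889
Σ_{t=1}^{7}(z_t−z̄)(z_{t+2}−z̄) = 20.7064
γ_2 = 20.7064 / 9 = 2.301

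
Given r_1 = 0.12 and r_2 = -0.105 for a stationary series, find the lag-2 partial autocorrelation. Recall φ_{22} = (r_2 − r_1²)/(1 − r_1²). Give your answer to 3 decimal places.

-0.121

φ_{22} = (r_2 − r_1²) / (1 − r_1²)
r_1² = (0.12)² = 0.0144
Numerator = -0.105 − 0.0144 = -0.1194; denominator = 1 − 0.0144 = 0.9856
φ_{22} = -0.1194 / 0.9856 = -0.121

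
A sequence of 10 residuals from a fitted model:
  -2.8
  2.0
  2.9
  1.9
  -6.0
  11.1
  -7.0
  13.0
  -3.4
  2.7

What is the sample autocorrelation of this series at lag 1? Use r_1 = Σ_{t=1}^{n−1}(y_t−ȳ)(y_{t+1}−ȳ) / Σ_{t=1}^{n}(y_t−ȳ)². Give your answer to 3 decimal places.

Mean ȳ = (-2.8 + 2.0 + 2.9 + 1.9 − 6.0 + 11.1 − 7.0 + 13.0 − 3.4 + 2.7)/10 = 1.4400
Numerator Σ_{t=1}^{9}(y_t−ȳ)(y_{t+1}−ȳ) = -317.3236
Denominator Σ(y_t−ȳ)² = 399.1840
r_1 = -317.3236 / 399.1840 = -0.795

-0.795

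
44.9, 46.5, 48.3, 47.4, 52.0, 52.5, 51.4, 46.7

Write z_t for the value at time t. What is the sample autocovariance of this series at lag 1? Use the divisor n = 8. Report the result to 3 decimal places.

Mean z̄ = (44.9 + 46.5 + 48.3 + 47.4 + 52.0 + 52.5 + 51.4 + 46.7)/8 = 48.7125
Deviations: -3.8125, -2.2125, -0.4125, -1.3125, 3.2875, 3.7875, 2.6875, -2.0125
Σ_{t=1}^{7}(z_t−z̄)(z_{t+1}−z̄) = 22.7961
γ_1 = 22.7961 / 8 = 2.850

2.850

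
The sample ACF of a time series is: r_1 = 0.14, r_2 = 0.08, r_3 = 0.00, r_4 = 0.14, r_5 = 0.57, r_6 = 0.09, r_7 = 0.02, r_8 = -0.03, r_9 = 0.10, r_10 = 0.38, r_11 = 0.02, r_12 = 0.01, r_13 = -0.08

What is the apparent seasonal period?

5

The largest autocorrelation is r_5 = 0.57, with a weaker echo at lag 10 (0.38); the remaining lags stay at or below 0.14.
The dominant spike at lag 5 indicates a seasonal period of 5.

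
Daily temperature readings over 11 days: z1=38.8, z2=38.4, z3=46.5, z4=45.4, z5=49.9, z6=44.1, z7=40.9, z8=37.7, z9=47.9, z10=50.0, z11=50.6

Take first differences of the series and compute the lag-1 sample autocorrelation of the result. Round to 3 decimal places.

-0.167

First differences Δz: -0.4, 8.1, -1.1, 4.5, -5.8, -3.2, -3.2, 10.2, 2.1, 0.6
Mean of differences = 1.1800
Numerator Σ(Δz_t−Δz̄)(Δz_{t+1}−Δz̄) = -39.4404
Denominator Σ(Δz_t−Δz̄)² = 236.2360
r_1(Δz) = -39.4404 / 236.2360 = -0.167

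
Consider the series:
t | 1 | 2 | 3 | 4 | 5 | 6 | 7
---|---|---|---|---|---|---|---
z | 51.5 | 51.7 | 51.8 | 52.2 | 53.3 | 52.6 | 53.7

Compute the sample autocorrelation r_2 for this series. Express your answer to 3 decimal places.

0.300

Mean z̄ = (51.5 + 51.7 + 51.8 + 52.2 + 53.3 + 52.6 + 53.7)/7 = 52.4000
Deviations from mean: -0.9000, -0.7000, -0.6000, -0.2000, 0.9000, 0.2000, 1.3000
Σ(z_t−z̄)(z_{t+2}−z̄) = (0.5400) + (0.1400) + (-0.5400) + (-0.0400) + (1.1700) = 1.2700
Denominator Σ(z_t−z̄)² = 4.2400
r_2 = 1.2700 / 4.2400 = 0.300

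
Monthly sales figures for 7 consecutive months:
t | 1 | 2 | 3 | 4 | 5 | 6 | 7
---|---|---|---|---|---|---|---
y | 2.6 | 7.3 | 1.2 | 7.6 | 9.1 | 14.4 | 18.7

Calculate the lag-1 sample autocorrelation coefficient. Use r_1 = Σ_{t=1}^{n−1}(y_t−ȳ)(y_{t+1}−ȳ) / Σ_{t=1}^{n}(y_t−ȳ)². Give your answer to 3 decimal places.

0.376

Mean ȳ = (2.6 + 7.3 + 1.2 + 7.6 + 9.1 + 14.4 + 18.7)/7 = 8.7000
Deviations from mean: -6.1000, -1.4000, -7.5000, -1.1000, 0.4000, 5.7000, 10.0000
Numerator Σ_{t=1}^{6}(y_t−ȳ)(y_{t+1}−ȳ) = 86.1300
Denominator Σ(y_t−ȳ)² = 229.2800
r_1 = 86.1300 / 229.2800 = 0.376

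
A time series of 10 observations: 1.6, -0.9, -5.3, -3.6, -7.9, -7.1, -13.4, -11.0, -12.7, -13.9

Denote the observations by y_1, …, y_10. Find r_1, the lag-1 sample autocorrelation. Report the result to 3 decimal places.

Mean ȳ = (1.6 − 0.9 − 5.3 − 3.6 − 7.9 − 7.1 − 13.4 − 11.0 − 12.7 − 13.9)/10 = -7.4200
Numerator Σ_{t=1}^{9}(y_t−ȳ)(y_{t+1}−ȳ) = 151.3556
Denominator Σ(y_t−ȳ)² = 261.7360
r_1 = 151.3556 / 261.7360 = 0.578

0.578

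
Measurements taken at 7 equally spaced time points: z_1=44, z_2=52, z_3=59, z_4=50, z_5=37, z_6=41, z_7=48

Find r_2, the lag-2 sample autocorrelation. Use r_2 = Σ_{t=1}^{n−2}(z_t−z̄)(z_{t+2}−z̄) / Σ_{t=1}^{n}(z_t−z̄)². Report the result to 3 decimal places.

-0.527

Mean z̄ = (44 + 52 + 59 + 50 + 37 + 41 + 48)/7 = 47.2857
Deviations from mean: -3.2857, 4.7143, 11.7143, 2.7143, -10.2857, -6.2857, 0.7143
Σ(z_t−z̄)(z_{t+2}−z̄) = (-38.4898) + (12.7959) + (-120.4898) + (-17.0612) + (-7.3469) = -170.5918
Denominator Σ(z_t−z̄)² = 323.4286
r_2 = -170.5918 / 323.4286 = -0.527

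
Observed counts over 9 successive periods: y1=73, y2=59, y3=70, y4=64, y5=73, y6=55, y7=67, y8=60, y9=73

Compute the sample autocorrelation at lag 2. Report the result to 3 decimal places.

Mean ȳ = (73 + 59 + 70 + 64 + 73 + 55 + 67 + 60 + 73)/9 = 66.0000
Numerator Σ_{t=1}^{7}(y_t−ȳ)(y_{t+2}−ȳ) = 172.0000
Denominator Σ(y_t−ȳ)² = 374.0000
r_2 = 172.0000 / 374.0000 = 0.460

0.460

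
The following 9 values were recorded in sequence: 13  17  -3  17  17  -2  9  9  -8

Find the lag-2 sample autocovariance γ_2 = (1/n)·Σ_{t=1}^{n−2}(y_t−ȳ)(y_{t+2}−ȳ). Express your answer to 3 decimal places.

Mean ȳ = (13 + 17 − 3 + 17 + 17 − 2 + 9 + 9 − 8)/9 = 7.6667
Σ_{t=1}^{7}(y_t−ȳ)(y_{t+2}−ȳ) = -180.8889
γ_2 = -180.8889 / 9 = -20.099

-20.099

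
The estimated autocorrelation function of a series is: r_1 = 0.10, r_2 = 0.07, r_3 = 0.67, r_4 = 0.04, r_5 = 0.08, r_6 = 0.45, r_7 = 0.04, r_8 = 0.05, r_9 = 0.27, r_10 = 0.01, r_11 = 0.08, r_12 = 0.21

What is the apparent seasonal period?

The largest autocorrelation is r_3 = 0.67, with weaker echoes at lags 6 (0.45), 9 (0.27) and 12 (0.21); the remaining lags stay at or below 0.10.
The dominant spike at lag 3 indicates a seasonal period of 3.

3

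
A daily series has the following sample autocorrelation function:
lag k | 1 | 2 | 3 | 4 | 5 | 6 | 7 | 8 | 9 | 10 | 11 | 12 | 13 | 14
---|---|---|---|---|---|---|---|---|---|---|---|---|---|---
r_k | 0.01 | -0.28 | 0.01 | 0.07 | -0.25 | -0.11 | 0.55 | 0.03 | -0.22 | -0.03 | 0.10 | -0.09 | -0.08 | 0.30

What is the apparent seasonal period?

7

The largest autocorrelation is r_7 = 0.55, with a weaker echo at lag 14 (0.30); the remaining lags stay at or below 0.10.
The dominant spike at lag 7 indicates a seasonal period of 7.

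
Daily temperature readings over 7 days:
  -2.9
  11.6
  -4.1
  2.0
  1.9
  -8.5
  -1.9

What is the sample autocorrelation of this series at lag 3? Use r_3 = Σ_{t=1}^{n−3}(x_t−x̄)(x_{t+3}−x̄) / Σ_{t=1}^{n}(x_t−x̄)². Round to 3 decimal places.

0.196

Mean x̄ = (-2.9 + 11.6 − 4.1 + 2.0 + 1.9 − 8.5 − 1.9)/7 = -0.2714
Deviations from mean: -2.6286, 11.8714, -3.8286, 2.2714, 2.1714, -8.2286, -1.6286
Numerator Σ_{t=1}^{4}(x_t−x̄)(x_{t+3}−x̄) = 47.6118
Denominator Σ(x_t−x̄)² = 242.7343
r_3 = 47.6118 / 242.7343 = 0.196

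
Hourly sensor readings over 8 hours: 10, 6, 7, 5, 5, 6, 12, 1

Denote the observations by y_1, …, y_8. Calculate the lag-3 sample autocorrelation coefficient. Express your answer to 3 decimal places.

Mean ȳ = (10 + 6 + 7 + 5 + 5 + 6 + 12 + 1)/8 = 6.5000
Deviations from mean: 3.5000, -0.5000, 0.5000, -1.5000, -1.5000, -0.5000, 5.5000, -5.5000
Σ(y_t−ȳ)(y_{t+3}−ȳ) = (-5.2500) + (0.7500) + (-0.2500) + (-8.2500) + (8.2500) = -4.7500
Denominator Σ(y_t−ȳ)² = 78.0000
r_3 = -4.7500 / 78.0000 = -0.061

-0.061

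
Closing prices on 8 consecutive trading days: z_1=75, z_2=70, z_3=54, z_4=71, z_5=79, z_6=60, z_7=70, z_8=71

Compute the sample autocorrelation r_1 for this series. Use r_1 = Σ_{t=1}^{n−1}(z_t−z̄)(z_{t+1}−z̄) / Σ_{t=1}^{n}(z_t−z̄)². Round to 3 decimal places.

-0.263

Mean z̄ = (75 + 70 + 54 + 71 + 79 + 60 + 70 + 71)/8 = 68.7500
Deviations from mean: 6.2500, 1.2500, -14.7500, 2.2500, 10.2500, -8.7500, 1.2500, 2.2500
Numerator Σ_{t=1}^{7}(z_t−z̄)(z_{t+1}−z̄) = -118.5625
Denominator Σ(z_t−z̄)² = 451.5000
r_1 = -118.5625 / 451.5000 = -0.263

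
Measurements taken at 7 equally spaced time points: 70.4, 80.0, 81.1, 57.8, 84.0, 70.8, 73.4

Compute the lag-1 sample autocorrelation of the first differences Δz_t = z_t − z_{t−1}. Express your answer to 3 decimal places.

-0.667

First differences Δz: 9.6, 1.1, -23.3, 26.2, -13.2, 2.6
Mean of differences = 0.5000
Numerator Σ(Δz_t−Δz̄)(Δz_{t+1}−Δz̄) = -1001.3400
Denominator Σ(Δz_t−Δz̄)² = 1502.2000
r_1(Δz) = -1001.3400 / 1502.2000 = -0.667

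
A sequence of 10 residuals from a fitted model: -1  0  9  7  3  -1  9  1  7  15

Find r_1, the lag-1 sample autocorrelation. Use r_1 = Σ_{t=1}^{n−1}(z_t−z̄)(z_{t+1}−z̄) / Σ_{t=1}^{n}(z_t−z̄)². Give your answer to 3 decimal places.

-0.010

Mean z̄ = (-1 + 0 + 9 + 7 + 3 − 1 + 9 + 1 + 7 + 15)/10 = 4.9000
Numerator Σ_{t=1}^{9}(z_t−z̄)(z_{t+1}−z̄) = -2.5100
Denominator Σ(z_t−z̄)² = 256.9000
r_1 = -2.5100 / 256.9000 = -0.010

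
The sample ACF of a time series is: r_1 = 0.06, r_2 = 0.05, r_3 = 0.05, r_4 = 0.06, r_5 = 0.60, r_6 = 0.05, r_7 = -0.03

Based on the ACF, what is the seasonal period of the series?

The largest autocorrelation is r_5 = 0.60; the remaining lags stay at or below 0.06.
The dominant spike at lag 5 indicates a seasonal period of 5.

5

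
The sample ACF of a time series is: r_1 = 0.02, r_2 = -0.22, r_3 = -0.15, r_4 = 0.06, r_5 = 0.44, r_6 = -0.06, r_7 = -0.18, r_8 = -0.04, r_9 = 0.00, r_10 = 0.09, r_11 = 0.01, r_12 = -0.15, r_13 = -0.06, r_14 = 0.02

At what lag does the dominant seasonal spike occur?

The largest autocorrelation is r_5 = 0.44; the remaining lags stay at or below 0.09.
The dominant spike at lag 5 indicates a seasonal period of 5.

5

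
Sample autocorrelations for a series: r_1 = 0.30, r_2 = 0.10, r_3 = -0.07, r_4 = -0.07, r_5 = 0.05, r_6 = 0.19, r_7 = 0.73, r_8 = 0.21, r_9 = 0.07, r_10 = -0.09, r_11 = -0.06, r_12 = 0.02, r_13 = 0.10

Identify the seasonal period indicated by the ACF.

The largest autocorrelation is r_7 = 0.73; the remaining lags stay at or below 0.30. The elevated value at lag 1 (0.30), dropping to 0.10 at lag 2, reflects decaying short-term dependence rather than seasonality.
The dominant spike at lag 7 indicates a seasonal period of 7.

7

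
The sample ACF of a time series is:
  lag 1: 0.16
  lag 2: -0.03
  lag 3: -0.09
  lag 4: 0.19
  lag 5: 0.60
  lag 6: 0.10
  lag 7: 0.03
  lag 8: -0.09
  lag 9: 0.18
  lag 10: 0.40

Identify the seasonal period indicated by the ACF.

5

The largest autocorrelation is r_5 = 0.60, with a weaker echo at lag 10 (0.40); the remaining lags stay at or below 0.19.
The dominant spike at lag 5 indicates a seasonal period of 5.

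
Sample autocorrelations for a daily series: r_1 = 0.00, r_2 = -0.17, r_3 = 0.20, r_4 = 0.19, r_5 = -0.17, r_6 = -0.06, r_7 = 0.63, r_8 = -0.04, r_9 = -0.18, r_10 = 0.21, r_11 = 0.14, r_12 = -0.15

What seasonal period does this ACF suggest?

7

The largest autocorrelation is r_7 = 0.63; the remaining lags stay at or below 0.21.
The dominant spike at lag 7 indicates a seasonal period of 7.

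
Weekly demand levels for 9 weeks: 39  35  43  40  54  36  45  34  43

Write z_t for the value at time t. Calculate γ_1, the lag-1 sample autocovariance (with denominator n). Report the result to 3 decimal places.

-15.778

Mean z̄ = (39 + 35 + 43 + 40 + 54 + 36 + 45 + 34 + 43)/9 = 41.0000
Σ_{t=1}^{8}(z_t−z̄)(z_{t+1}−z̄) = -142.0000
γ_1 = -142.0000 / 9 = -15.778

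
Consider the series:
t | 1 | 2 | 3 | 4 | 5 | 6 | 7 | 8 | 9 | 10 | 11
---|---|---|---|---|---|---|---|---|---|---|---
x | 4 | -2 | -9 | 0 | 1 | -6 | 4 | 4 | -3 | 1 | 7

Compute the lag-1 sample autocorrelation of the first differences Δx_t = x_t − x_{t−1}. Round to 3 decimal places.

-0.226

First differences Δx: -6, -7, 9, 1, -7, 10, 0, -7, 4, 6
Mean of differences = 0.3000
Numerator Σ(Δx_t−Δx̄)(Δx_{t+1}−Δx̄) = -93.9900
Denominator Σ(Δx_t−Δx̄)² = 416.1000
r_1(Δx) = -93.9900 / 416.1000 = -0.226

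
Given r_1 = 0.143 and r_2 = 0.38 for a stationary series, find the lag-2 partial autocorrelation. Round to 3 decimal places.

0.367

φ_{22} = (r_2 − r_1²) / (1 − r_1²)
r_1² = (0.143)² = 0.020449
Numerator = 0.38 − 0.0204 = 0.3596; denominator = 1 − 0.0204 = 0.9796
φ_{22} = 0.3596 / 0.9796 = 0.367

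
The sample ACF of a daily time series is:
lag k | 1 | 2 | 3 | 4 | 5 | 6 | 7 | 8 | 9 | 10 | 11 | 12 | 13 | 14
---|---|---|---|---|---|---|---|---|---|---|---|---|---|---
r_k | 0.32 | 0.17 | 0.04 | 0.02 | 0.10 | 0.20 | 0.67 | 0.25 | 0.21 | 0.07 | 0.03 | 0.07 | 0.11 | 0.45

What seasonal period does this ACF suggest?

The largest autocorrelation is r_7 = 0.67, with a weaker echo at lag 14 (0.45); the remaining lags stay at or below 0.32. The elevated value at lag 1 (0.32), dropping to 0.17 at lag 2, reflects decaying short-term dependence rather than seasonality.
The dominant spike at lag 7 indicates a seasonal period of 7.

7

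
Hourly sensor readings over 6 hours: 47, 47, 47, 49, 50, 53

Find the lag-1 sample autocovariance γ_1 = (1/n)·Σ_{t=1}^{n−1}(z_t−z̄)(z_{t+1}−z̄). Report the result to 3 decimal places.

1.912

Mean z̄ = (47 + 47 + 47 + 49 + 50 + 53)/6 = 48.8333
Σ_{t=1}^{5}(z_t−z̄)(z_{t+1}−z̄) = 11.4722
γ_1 = 11.4722 / 6 = 1.912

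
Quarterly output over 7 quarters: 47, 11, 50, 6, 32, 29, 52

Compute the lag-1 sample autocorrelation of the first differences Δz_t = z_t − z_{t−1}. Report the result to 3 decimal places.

-0.742

First differences Δz: -36, 39, -44, 26, -3, 23
Mean of differences = 0.8333
Numerator Σ(Δz_t−Δz̄)(Δz_{t+1}−Δz̄) = -4426.6944
Denominator Σ(Δz_t−Δz̄)² = 5962.8333
r_1(Δz) = -4426.6944 / 5962.8333 = -0.742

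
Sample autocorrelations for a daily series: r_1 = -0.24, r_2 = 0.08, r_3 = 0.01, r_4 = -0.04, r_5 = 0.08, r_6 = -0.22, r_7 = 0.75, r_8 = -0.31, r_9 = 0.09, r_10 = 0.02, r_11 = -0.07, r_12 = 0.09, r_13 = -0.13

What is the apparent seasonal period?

The largest autocorrelation is r_7 = 0.75; the remaining lags stay at or below 0.09.
The dominant spike at lag 7 indicates a seasonal period of 7.

7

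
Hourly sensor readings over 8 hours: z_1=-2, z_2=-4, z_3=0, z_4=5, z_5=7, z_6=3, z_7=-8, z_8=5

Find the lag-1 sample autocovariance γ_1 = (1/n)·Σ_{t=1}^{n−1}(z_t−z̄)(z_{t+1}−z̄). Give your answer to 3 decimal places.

-0.352

Mean z̄ = (-2 − 4 + 0 + 5 + 7 + 3 − 8 + 5)/8 = 0.7500
Σ_{t=1}^{7}(z_t−z̄)(z_{t+1}−z̄) = -2.8125
γ_1 = -2.8125 / 8 = -0.352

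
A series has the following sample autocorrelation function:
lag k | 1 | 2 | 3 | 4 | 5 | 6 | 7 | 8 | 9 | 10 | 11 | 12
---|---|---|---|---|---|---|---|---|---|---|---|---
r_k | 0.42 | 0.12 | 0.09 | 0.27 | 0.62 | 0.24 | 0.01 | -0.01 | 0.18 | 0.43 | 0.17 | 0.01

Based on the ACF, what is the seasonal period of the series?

5

The largest autocorrelation is r_5 = 0.62, with a weaker echo at lag 10 (0.43); the remaining lags stay at or below 0.42. The elevated value at lag 1 (0.42), dropping to 0.12 at lag 2, reflects decaying short-term dependence rather than seasonality.
The dominant spike at lag 5 indicates a seasonal period of 5.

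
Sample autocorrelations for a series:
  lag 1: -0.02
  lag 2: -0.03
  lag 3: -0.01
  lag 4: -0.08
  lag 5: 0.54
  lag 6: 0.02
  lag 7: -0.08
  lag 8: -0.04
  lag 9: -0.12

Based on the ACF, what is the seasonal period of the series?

5

The largest autocorrelation is r_5 = 0.54; the remaining lags stay at or below 0.02.
The dominant spike at lag 5 indicates a seasonal period of 5.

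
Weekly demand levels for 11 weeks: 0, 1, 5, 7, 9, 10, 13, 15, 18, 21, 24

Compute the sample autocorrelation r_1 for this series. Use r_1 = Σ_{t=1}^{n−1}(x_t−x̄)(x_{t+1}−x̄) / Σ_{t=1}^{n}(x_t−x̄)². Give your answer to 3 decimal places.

Mean x̄ = (0 + 1 + 5 + 7 + 9 + 10 + 13 + 15 + 18 + 21 + 24)/11 = 11.1818
Numerator Σ_{t=1}^{10}(x_t−x̄)(x_{t+1}−x̄) = 437.9669
Denominator Σ(x_t−x̄)² = 615.6364
r_1 = 437.9669 / 615.6364 = 0.711

0.711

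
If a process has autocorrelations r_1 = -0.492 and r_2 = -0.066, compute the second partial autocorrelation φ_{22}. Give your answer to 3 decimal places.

φ_{22} = (r_2 − r_1²) / (1 − r_1²)
r_1² = (-0.492)² = 0.242064
Numerator = -0.066 − 0.2421 = -0.3081; denominator = 1 − 0.2421 = 0.7579
φ_{22} = -0.3081 / 0.7579 = -0.406

-0.406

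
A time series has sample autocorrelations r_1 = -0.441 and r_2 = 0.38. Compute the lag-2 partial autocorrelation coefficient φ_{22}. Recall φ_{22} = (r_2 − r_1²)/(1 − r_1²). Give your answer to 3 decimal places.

0.230

φ_{22} = (r_2 − r_1²) / (1 − r_1²)
r_1² = (-0.441)² = 0.194481
Numerator = 0.38 − 0.1945 = 0.1855; denominator = 1 − 0.1945 = 0.8055
φ_{22} = 0.1855 / 0.8055 = 0.230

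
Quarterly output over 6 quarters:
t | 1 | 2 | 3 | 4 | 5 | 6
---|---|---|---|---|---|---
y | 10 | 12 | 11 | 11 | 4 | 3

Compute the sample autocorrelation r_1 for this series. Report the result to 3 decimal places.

0.435

Mean ȳ = (10 + 12 + 11 + 11 + 4 + 3)/6 = 8.5000
Deviations from mean: 1.5000, 3.5000, 2.5000, 2.5000, -4.5000, -5.5000
Numerator Σ_{t=1}^{5}(y_t−ȳ)(y_{t+1}−ȳ) = 33.7500
Denominator Σ(y_t−ȳ)² = 77.5000
r_1 = 33.7500 / 77.5000 = 0.435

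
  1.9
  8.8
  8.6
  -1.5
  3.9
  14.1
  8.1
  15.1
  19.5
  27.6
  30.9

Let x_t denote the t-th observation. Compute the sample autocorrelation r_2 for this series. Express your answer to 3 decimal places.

0.268

Mean x̄ = (1.9 + 8.8 + 8.6 − 1.5 + 3.9 + 14.1 + 8.1 + 15.1 + 19.5 + 27.6 + 30.9)/11 = 12.4545
Numerator Σ_{t=1}^{9}(x_t−x̄)(x_{t+2}−x̄) = 282.6404
Denominator Σ(x_t−x̄)² = 1055.4473
r_2 = 282.6404 / 1055.4473 = 0.268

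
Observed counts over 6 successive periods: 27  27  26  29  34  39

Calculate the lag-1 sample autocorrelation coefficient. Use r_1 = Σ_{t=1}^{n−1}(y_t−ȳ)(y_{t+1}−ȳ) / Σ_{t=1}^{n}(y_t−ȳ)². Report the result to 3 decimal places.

0.443

Mean ȳ = (27 + 27 + 26 + 29 + 34 + 39)/6 = 30.3333
Deviations from mean: -3.3333, -3.3333, -4.3333, -1.3333, 3.6667, 8.6667
Σ(y_t−ȳ)(y_{t+1}−ȳ) = (11.1111) + (14.4444) + (5.7778) + (-4.8889) + (31.7778) = 58.2222
Denominator Σ(y_t−ȳ)² = 131.3333
r_1 = 58.2222 / 131.3333 = 0.443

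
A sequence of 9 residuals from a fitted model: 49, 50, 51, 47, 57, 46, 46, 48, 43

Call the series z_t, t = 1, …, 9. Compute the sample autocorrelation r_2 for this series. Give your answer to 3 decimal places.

Mean z̄ = (49 + 50 + 51 + 47 + 57 + 46 + 46 + 48 + 43)/9 = 48.5556
Numerator Σ_{t=1}^{7}(z_t−z̄)(z_{t+2}−z̄) = 17.4938
Denominator Σ(z_t−z̄)² = 126.2222
r_2 = 17.4938 / 126.2222 = 0.139

0.139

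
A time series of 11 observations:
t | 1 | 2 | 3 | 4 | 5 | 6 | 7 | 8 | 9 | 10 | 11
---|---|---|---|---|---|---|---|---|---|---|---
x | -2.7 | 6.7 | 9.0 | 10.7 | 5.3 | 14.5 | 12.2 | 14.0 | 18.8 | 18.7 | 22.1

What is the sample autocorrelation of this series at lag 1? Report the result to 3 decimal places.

Mean x̄ = (-2.7 + 6.7 + 9.0 + 10.7 + 5.3 + 14.5 + 12.2 + 14.0 + 18.8 + 18.7 + 22.1)/11 = 11.7545
Numerator Σ_{t=1}^{10}(x_t−x̄)(x_{t+1}−x̄) = 217.8061
Denominator Σ(x_t−x̄)² = 502.5273
r_1 = 217.8061 / 502.5273 = 0.433

0.433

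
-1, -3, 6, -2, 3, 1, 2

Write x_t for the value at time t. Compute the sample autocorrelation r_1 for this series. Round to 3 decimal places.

-0.561

Mean x̄ = (-1 − 3 + 6 − 2 + 3 + 1 + 2)/7 = 0.8571
Σ(x_t−x̄)(x_{t+1}−x̄) = (7.1633) + (-19.8367) + (-14.6939) + (-6.1224) + (0.3061) + (0.1633) = -33.0204
Denominator Σ(x_t−x̄)² = 58.8571
r_1 = -33.0204 / 58.8571 = -0.561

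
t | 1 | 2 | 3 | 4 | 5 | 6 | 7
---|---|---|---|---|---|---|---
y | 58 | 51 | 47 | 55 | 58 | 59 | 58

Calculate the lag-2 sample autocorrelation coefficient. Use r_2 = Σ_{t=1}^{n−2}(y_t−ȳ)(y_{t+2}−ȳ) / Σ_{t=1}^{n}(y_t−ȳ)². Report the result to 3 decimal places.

Mean ȳ = (58 + 51 + 47 + 55 + 58 + 59 + 58)/7 = 55.1429
Deviations from mean: 2.8571, -4.1429, -8.1429, -0.1429, 2.8571, 3.8571, 2.8571
Numerator Σ_{t=1}^{5}(y_t−ȳ)(y_{t+2}−ȳ) = -38.3265
Denominator Σ(y_t−ȳ)² = 122.8571
r_2 = -38.3265 / 122.8571 = -0.312

-0.312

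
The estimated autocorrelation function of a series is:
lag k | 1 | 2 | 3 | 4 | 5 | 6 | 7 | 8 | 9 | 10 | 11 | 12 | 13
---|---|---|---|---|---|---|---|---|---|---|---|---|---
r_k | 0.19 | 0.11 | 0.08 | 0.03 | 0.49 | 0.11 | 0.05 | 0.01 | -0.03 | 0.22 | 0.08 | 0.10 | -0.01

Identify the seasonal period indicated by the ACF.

The largest autocorrelation is r_5 = 0.49, with a weaker echo at lag 10 (0.22); the remaining lags stay at or below 0.19.
The dominant spike at lag 5 indicates a seasonal period of 5.

5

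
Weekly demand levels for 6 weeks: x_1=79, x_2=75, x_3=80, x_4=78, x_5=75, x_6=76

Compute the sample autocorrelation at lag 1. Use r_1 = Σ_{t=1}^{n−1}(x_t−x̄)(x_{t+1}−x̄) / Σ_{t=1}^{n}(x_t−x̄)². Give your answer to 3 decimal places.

Mean x̄ = (79 + 75 + 80 + 78 + 75 + 76)/6 = 77.1667
Numerator Σ_{t=1}^{5}(x_t−x̄)(x_{t+1}−x̄) = -7.0278
Denominator Σ(x_t−x̄)² = 22.8333
r_1 = -7.0278 / 22.8333 = -0.308

-0.308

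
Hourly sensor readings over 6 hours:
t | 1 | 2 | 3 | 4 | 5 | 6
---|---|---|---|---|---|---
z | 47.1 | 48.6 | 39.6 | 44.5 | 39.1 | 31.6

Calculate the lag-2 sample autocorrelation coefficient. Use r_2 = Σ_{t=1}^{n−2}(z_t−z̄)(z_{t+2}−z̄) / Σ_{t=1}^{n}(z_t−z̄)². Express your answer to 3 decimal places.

Mean z̄ = (47.1 + 48.6 + 39.6 + 44.5 + 39.1 + 31.6)/6 = 41.7500
Deviations from mean: 5.3500, 6.8500, -2.1500, 2.7500, -2.6500, -10.1500
Σ(z_t−z̄)(z_{t+2}−z̄) = (-11.5025) + (18.8375) + (5.6975) + (-27.9125) = -14.8800
Denominator Σ(z_t−z̄)² = 197.7750
r_2 = -14.8800 / 197.7750 = -0.075

-0.075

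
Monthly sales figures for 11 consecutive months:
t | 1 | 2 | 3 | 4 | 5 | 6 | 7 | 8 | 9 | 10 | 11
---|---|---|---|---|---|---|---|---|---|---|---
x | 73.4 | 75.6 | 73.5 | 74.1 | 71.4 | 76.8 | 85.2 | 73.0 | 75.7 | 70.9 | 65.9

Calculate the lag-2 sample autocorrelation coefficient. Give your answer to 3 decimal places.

-0.104

Mean x̄ = (73.4 + 75.6 + 73.5 + 74.1 + 71.4 + 76.8 + 85.2 + 73.0 + 75.7 + 70.9 + 65.9)/11 = 74.1364
Numerator Σ_{t=1}^{9}(x_t−x̄)(x_{t+2}−x̄) = -23.1426
Denominator Σ(x_t−x̄)² = 222.1255
r_2 = -23.1426 / 222.1255 = -0.104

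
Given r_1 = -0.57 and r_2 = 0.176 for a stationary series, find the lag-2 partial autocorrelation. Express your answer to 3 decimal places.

φ_{22} = (r_2 − r_1²) / (1 − r_1²)
r_1² = (-0.57)² = 0.3249
Numerator = 0.176 − 0.3249 = -0.1489; denominator = 1 − 0.3249 = 0.6751
φ_{22} = -0.1489 / 0.6751 = -0.221

-0.221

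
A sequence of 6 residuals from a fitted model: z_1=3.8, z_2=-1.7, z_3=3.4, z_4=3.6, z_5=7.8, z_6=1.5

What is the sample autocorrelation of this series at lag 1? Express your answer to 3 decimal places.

Mean z̄ = (3.8 − 1.7 + 3.4 + 3.6 + 7.8 + 1.5)/6 = 3.0667
Deviations from mean: 0.7333, -4.7667, 0.3333, 0.5333, 4.7333, -1.5667
Numerator Σ_{t=1}^{5}(z_t−z̄)(z_{t+1}−z̄) = -9.7978
Denominator Σ(z_t−z̄)² = 48.5133
r_1 = -9.7978 / 48.5133 = -0.202

-0.202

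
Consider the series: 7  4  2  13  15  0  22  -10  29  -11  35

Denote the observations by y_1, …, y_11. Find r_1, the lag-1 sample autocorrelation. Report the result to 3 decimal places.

Mean ȳ = (7 + 4 + 2 + 13 + 15 + 0 + 22 − 10 + 29 − 11 + 35)/11 = 9.6364
Numerator Σ_{t=1}^{10}(y_t−ȳ)(y_{t+1}−ȳ) = -1666.5868
Denominator Σ(y_t−ȳ)² = 2212.5455
r_1 = -1666.5868 / 2212.5455 = -0.753

-0.753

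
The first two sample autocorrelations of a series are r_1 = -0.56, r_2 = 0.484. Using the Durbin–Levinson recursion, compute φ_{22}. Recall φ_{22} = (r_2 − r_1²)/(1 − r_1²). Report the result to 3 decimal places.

φ_{22} = (r_2 − r_1²) / (1 − r_1²)
r_1² = (-0.56)² = 0.3136
Numerator = 0.484 − 0.3136 = 0.1704; denominator = 1 − 0.3136 = 0.6864
φ_{22} = 0.1704 / 0.6864 = 0.248

0.248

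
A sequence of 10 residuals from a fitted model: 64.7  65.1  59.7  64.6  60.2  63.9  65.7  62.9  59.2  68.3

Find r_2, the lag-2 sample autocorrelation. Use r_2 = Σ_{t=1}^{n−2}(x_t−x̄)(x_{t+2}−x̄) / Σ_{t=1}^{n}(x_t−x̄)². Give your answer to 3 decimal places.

Mean x̄ = (64.7 + 65.1 + 59.7 + 64.6 + 60.2 + 63.9 + 65.7 + 62.9 + 59.2 + 68.3)/10 = 63.4300
Numerator Σ_{t=1}^{8}(x_t−x̄)(x_{t+2}−x̄) = -9.9498
Denominator Σ(x_t−x̄)² = 77.3810
r_2 = -9.9498 / 77.3810 = -0.129

-0.129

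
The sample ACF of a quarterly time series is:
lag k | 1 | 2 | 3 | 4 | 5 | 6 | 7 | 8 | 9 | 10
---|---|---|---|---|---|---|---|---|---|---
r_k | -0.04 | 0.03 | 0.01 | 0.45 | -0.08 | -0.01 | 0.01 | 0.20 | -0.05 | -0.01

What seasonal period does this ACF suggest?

The largest autocorrelation is r_4 = 0.45, with a weaker echo at lag 8 (0.20); the remaining lags stay at or below 0.03.
The dominant spike at lag 4 indicates a seasonal period of 4.

4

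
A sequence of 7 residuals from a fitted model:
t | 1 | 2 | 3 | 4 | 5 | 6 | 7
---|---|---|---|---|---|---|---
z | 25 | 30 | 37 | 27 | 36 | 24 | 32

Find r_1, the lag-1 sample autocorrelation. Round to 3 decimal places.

Mean z̄ = (25 + 30 + 37 + 27 + 36 + 24 + 32)/7 = 30.1429
Deviations from mean: -5.1429, -0.1429, 6.8571, -3.1429, 5.8571, -6.1429, 1.8571
Numerator Σ_{t=1}^{6}(z_t−z̄)(z_{t+1}−z̄) = -87.5918
Denominator Σ(z_t−z̄)² = 158.8571
r_1 = -87.5918 / 158.8571 = -0.551

-0.551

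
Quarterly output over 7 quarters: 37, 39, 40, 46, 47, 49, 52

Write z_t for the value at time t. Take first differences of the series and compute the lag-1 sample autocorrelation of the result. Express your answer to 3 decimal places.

First differences Δz: 2, 1, 6, 1, 2, 3
Mean of differences = 2.5000
Numerator Σ(Δz_t−Δz̄)(Δz_{t+1}−Δz̄) = -9.2500
Denominator Σ(Δz_t−Δz̄)² = 17.5000
r_1(Δz) = -9.2500 / 17.5000 = -0.529

-0.529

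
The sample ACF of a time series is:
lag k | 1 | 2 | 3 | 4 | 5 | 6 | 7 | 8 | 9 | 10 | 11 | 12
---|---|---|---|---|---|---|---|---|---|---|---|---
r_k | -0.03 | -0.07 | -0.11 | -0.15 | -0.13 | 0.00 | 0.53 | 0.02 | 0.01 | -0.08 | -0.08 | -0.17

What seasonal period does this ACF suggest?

7

The largest autocorrelation is r_7 = 0.53; the remaining lags stay at or below 0.02.
The dominant spike at lag 7 indicates a seasonal period of 7.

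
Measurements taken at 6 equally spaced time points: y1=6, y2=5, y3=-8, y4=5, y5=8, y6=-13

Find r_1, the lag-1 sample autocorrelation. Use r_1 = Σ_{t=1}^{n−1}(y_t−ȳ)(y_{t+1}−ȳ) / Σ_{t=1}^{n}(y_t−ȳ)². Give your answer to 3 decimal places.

-0.313

Mean ȳ = (6 + 5 − 8 + 5 + 8 − 13)/6 = 0.5000
Deviations from mean: 5.5000, 4.5000, -8.5000, 4.5000, 7.5000, -13.5000
Σ(y_t−ȳ)(y_{t+1}−ȳ) = (24.7500) + (-38.2500) + (-38.2500) + (33.7500) + (-101.2500) = -119.2500
Denominator Σ(y_t−ȳ)² = 381.5000
r_1 = -119.2500 / 381.5000 = -0.313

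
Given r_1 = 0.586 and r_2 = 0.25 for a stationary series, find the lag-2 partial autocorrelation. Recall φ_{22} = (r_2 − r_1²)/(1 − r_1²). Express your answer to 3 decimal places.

-0.142

φ_{22} = (r_2 − r_1²) / (1 − r_1²)
r_1² = (0.586)² = 0.343396
Numerator = 0.25 − 0.3434 = -0.0934; denominator = 1 − 0.3434 = 0.6566
φ_{22} = -0.0934 / 0.6566 = -0.142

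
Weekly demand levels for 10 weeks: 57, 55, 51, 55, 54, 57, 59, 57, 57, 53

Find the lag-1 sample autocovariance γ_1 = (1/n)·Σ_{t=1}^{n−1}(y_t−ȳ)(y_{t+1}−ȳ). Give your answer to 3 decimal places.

Mean ȳ = (57 + 55 + 51 + 55 + 54 + 57 + 59 + 57 + 57 + 53)/10 = 55.5000
Σ_{t=1}^{9}(y_t−ȳ)(y_{t+1}−ȳ) = 11.2500
γ_1 = 11.2500 / 10 = 1.125

1.125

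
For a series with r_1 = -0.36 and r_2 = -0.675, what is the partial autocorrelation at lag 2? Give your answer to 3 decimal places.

-0.924

φ_{22} = (r_2 − r_1²) / (1 − r_1²)
r_1² = (-0.36)² = 0.1296
Numerator = -0.675 − 0.1296 = -0.8046; denominator = 1 − 0.1296 = 0.8704
φ_{22} = -0.8046 / 0.8704 = -0.924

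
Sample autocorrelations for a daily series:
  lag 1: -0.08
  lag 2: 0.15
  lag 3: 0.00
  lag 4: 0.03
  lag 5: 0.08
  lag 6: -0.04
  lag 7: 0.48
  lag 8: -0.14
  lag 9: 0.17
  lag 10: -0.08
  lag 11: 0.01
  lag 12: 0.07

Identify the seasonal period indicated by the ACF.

The largest autocorrelation is r_7 = 0.48; the remaining lags stay at or below 0.17.
The dominant spike at lag 7 indicates a seasonal period of 7.

7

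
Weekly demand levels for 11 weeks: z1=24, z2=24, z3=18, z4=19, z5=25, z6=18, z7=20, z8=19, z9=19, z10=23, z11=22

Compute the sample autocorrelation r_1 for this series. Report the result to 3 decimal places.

-0.100

Mean z̄ = (24 + 24 + 18 + 19 + 25 + 18 + 20 + 19 + 19 + 23 + 22)/11 = 21.0000
Numerator Σ_{t=1}^{10}(z_t−z̄)(z_{t+1}−z̄) = -7.0000
Denominator Σ(z_t−z̄)² = 70.0000
r_1 = -7.0000 / 70.0000 = -0.100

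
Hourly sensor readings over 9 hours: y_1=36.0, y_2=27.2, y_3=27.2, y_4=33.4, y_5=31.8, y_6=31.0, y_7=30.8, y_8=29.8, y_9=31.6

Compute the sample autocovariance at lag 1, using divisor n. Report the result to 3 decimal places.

-1.374

Mean ȳ = (36.0 + 27.2 + 27.2 + 33.4 + 31.8 + 31.0 + 30.8 + 29.8 + 31.6)/9 = 30.9778
Σ_{t=1}^{8}(y_t−ȳ)(y_{t+1}−ȳ) = -12.3694
γ_1 = -12.3694 / 9 = -1.374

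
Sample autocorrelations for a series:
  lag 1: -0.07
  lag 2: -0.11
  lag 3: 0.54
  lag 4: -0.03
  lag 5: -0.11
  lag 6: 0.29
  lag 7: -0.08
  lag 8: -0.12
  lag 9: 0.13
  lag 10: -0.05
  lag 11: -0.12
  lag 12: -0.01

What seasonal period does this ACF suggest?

3

The largest autocorrelation is r_3 = 0.54, with a weaker echo at lag 6 (0.29); the remaining lags stay at or below 0.13.
The dominant spike at lag 3 indicates a seasonal period of 3.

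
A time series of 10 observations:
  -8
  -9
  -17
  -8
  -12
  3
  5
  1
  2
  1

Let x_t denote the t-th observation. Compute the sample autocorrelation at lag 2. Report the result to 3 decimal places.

Mean x̄ = (-8 − 9 − 17 − 8 − 12 + 3 + 5 + 1 + 2 + 1)/10 = -4.2000
Numerator Σ_{t=1}^{8}(x_t−x̄)(x_{t+2}−x̄) = 189.1200
Denominator Σ(x_t−x̄)² = 505.6000
r_2 = 189.1200 / 505.6000 = 0.374

0.374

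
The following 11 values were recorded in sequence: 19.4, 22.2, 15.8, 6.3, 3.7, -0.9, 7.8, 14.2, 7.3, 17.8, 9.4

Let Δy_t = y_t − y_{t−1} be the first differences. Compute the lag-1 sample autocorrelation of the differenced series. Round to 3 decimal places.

-0.229

First differences Δy: 2.8, -6.4, -9.5, -2.6, -4.6, 8.7, 6.4, -6.9, 10.5, -8.4
Mean of differences = -1.0000
Numerator Σ(Δy_t−Δȳ)(Δy_{t+1}−Δȳ) = -115.0100
Denominator Σ(Δy_t−Δȳ)² = 502.0400
r_1(Δy) = -115.0100 / 502.0400 = -0.229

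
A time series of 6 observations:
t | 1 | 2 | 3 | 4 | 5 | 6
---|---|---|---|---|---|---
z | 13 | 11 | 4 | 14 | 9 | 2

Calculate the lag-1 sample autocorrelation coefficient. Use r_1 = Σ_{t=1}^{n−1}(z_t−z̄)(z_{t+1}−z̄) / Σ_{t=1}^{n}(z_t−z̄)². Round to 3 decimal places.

Mean z̄ = (13 + 11 + 4 + 14 + 9 + 2)/6 = 8.8333
Deviations from mean: 4.1667, 2.1667, -4.8333, 5.1667, 0.1667, -6.8333
Σ(z_t−z̄)(z_{t+1}−z̄) = (9.0278) + (-10.4722) + (-24.9722) + (0.8611) + (-1.1389) = -26.6944
Denominator Σ(z_t−z̄)² = 118.8333
r_1 = -26.6944 / 118.8333 = -0.225

-0.225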